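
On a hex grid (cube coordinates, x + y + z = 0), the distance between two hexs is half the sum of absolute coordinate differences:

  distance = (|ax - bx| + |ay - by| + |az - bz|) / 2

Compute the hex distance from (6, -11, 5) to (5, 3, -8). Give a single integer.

Answer: 14

Derivation:
|ax - bx| = |6 - 5| = 1
|ay - by| = |-11 - 3| = 14
|az - bz| = |5 - (-8)| = 13
distance = (1 + 14 + 13) / 2 = 28 / 2 = 14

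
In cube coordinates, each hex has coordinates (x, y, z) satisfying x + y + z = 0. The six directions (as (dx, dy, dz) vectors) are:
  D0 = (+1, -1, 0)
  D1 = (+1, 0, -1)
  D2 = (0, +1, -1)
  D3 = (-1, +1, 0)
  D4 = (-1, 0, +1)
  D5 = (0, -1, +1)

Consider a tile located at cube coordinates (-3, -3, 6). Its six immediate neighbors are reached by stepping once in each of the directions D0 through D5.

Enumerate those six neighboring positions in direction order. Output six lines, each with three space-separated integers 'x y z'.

Answer: -2 -4 6
-2 -3 5
-3 -2 5
-4 -2 6
-4 -3 7
-3 -4 7

Derivation:
Center: (-3, -3, 6). Add each direction:
  D0: (-3, -3, 6) + (1, -1, 0) = (-2, -4, 6)
  D1: (-3, -3, 6) + (1, 0, -1) = (-2, -3, 5)
  D2: (-3, -3, 6) + (0, 1, -1) = (-3, -2, 5)
  D3: (-3, -3, 6) + (-1, 1, 0) = (-4, -2, 6)
  D4: (-3, -3, 6) + (-1, 0, 1) = (-4, -3, 7)
  D5: (-3, -3, 6) + (0, -1, 1) = (-3, -4, 7)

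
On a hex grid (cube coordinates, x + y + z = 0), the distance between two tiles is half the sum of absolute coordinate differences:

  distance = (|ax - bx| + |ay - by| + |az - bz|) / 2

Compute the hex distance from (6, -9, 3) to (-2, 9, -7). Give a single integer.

|ax - bx| = |6 - (-2)| = 8
|ay - by| = |-9 - 9| = 18
|az - bz| = |3 - (-7)| = 10
distance = (8 + 18 + 10) / 2 = 36 / 2 = 18

Answer: 18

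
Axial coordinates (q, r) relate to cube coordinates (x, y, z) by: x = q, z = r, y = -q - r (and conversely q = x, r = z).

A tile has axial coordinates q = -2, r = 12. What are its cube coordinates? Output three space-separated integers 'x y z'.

Answer: -2 -10 12

Derivation:
x = q = -2
z = r = 12
y = -x - z = -(-2) - (12) = -10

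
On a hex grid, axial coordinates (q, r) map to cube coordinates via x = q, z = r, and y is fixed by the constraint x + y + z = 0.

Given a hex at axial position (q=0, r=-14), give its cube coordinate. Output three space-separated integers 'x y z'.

x = q = 0
z = r = -14
y = -x - z = -(0) - (-14) = 14

Answer: 0 14 -14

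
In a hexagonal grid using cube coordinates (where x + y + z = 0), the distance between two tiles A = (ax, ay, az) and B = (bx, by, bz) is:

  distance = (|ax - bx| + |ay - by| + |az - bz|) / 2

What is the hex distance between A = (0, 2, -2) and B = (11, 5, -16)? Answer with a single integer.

Answer: 14

Derivation:
|ax - bx| = |0 - 11| = 11
|ay - by| = |2 - 5| = 3
|az - bz| = |-2 - (-16)| = 14
distance = (11 + 3 + 14) / 2 = 28 / 2 = 14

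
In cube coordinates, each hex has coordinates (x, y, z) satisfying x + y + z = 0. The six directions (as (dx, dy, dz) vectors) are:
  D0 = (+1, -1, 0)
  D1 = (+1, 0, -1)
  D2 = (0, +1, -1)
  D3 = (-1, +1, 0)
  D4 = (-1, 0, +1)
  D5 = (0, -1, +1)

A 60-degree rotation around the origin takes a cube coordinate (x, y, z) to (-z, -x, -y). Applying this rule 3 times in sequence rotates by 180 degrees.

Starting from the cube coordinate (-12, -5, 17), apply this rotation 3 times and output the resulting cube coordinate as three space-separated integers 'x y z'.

Answer: 12 5 -17

Derivation:
Start: (-12, -5, 17)
Step 1: (-12, -5, 17) -> (-(17), -(-12), -(-5)) = (-17, 12, 5)
Step 2: (-17, 12, 5) -> (-(5), -(-17), -(12)) = (-5, 17, -12)
Step 3: (-5, 17, -12) -> (-(-12), -(-5), -(17)) = (12, 5, -17)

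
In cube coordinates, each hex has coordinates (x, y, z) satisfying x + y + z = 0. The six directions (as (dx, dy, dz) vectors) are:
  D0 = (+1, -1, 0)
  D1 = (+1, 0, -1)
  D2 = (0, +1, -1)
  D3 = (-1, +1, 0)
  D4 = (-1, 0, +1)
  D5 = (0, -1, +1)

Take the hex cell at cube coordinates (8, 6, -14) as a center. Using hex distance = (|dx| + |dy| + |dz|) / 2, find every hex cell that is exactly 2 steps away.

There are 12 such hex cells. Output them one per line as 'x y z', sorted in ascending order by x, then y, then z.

Answer: 6 6 -12
6 7 -13
6 8 -14
7 5 -12
7 8 -15
8 4 -12
8 8 -16
9 4 -13
9 7 -16
10 4 -14
10 5 -15
10 6 -16

Derivation:
Walk ring at distance 2 from (8, 6, -14):
Start at center + D4*2 = (6, 6, -12)
  hex 0: (6, 6, -12)
  hex 1: (7, 5, -12)
  hex 2: (8, 4, -12)
  hex 3: (9, 4, -13)
  hex 4: (10, 4, -14)
  hex 5: (10, 5, -15)
  hex 6: (10, 6, -16)
  hex 7: (9, 7, -16)
  hex 8: (8, 8, -16)
  hex 9: (7, 8, -15)
  hex 10: (6, 8, -14)
  hex 11: (6, 7, -13)
Sorted: 12 hexes.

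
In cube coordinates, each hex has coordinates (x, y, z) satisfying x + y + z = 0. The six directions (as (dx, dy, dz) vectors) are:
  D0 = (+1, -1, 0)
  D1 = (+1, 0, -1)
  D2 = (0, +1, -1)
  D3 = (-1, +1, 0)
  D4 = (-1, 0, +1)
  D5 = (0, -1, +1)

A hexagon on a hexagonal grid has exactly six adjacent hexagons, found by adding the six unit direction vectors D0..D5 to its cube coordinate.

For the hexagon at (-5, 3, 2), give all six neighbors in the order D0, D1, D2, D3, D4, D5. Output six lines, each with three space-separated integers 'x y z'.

Answer: -4 2 2
-4 3 1
-5 4 1
-6 4 2
-6 3 3
-5 2 3

Derivation:
Center: (-5, 3, 2). Add each direction:
  D0: (-5, 3, 2) + (1, -1, 0) = (-4, 2, 2)
  D1: (-5, 3, 2) + (1, 0, -1) = (-4, 3, 1)
  D2: (-5, 3, 2) + (0, 1, -1) = (-5, 4, 1)
  D3: (-5, 3, 2) + (-1, 1, 0) = (-6, 4, 2)
  D4: (-5, 3, 2) + (-1, 0, 1) = (-6, 3, 3)
  D5: (-5, 3, 2) + (0, -1, 1) = (-5, 2, 3)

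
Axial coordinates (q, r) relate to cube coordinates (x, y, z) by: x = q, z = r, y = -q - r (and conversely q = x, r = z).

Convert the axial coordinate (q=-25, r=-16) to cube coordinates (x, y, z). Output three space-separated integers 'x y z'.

Answer: -25 41 -16

Derivation:
x = q = -25
z = r = -16
y = -x - z = -(-25) - (-16) = 41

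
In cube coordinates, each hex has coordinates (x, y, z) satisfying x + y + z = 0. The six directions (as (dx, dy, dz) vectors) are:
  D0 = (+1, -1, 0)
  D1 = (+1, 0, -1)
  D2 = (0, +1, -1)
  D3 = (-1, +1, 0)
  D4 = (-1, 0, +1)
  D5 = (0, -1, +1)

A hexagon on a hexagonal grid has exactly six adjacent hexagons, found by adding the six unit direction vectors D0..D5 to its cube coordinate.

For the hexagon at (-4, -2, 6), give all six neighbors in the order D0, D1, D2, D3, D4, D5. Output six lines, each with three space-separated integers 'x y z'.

Center: (-4, -2, 6). Add each direction:
  D0: (-4, -2, 6) + (1, -1, 0) = (-3, -3, 6)
  D1: (-4, -2, 6) + (1, 0, -1) = (-3, -2, 5)
  D2: (-4, -2, 6) + (0, 1, -1) = (-4, -1, 5)
  D3: (-4, -2, 6) + (-1, 1, 0) = (-5, -1, 6)
  D4: (-4, -2, 6) + (-1, 0, 1) = (-5, -2, 7)
  D5: (-4, -2, 6) + (0, -1, 1) = (-4, -3, 7)

Answer: -3 -3 6
-3 -2 5
-4 -1 5
-5 -1 6
-5 -2 7
-4 -3 7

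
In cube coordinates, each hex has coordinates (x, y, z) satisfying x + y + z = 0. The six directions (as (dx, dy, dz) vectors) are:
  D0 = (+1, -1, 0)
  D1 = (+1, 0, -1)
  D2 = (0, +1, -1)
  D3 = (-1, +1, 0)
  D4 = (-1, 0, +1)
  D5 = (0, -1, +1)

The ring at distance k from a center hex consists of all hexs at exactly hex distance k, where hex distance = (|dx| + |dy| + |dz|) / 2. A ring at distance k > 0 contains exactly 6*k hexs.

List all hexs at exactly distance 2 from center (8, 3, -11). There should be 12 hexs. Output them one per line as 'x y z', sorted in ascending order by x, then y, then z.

Answer: 6 3 -9
6 4 -10
6 5 -11
7 2 -9
7 5 -12
8 1 -9
8 5 -13
9 1 -10
9 4 -13
10 1 -11
10 2 -12
10 3 -13

Derivation:
Walk ring at distance 2 from (8, 3, -11):
Start at center + D4*2 = (6, 3, -9)
  hex 0: (6, 3, -9)
  hex 1: (7, 2, -9)
  hex 2: (8, 1, -9)
  hex 3: (9, 1, -10)
  hex 4: (10, 1, -11)
  hex 5: (10, 2, -12)
  hex 6: (10, 3, -13)
  hex 7: (9, 4, -13)
  hex 8: (8, 5, -13)
  hex 9: (7, 5, -12)
  hex 10: (6, 5, -11)
  hex 11: (6, 4, -10)
Sorted: 12 hexes.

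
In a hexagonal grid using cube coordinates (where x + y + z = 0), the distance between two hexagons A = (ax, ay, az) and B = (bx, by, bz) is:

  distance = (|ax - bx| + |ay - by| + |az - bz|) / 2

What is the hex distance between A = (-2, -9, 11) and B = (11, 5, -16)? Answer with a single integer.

Answer: 27

Derivation:
|ax - bx| = |-2 - 11| = 13
|ay - by| = |-9 - 5| = 14
|az - bz| = |11 - (-16)| = 27
distance = (13 + 14 + 27) / 2 = 54 / 2 = 27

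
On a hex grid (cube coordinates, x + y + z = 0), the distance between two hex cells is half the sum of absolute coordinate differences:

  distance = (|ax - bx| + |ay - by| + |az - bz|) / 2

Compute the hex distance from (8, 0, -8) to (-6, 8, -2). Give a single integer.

|ax - bx| = |8 - (-6)| = 14
|ay - by| = |0 - 8| = 8
|az - bz| = |-8 - (-2)| = 6
distance = (14 + 8 + 6) / 2 = 28 / 2 = 14

Answer: 14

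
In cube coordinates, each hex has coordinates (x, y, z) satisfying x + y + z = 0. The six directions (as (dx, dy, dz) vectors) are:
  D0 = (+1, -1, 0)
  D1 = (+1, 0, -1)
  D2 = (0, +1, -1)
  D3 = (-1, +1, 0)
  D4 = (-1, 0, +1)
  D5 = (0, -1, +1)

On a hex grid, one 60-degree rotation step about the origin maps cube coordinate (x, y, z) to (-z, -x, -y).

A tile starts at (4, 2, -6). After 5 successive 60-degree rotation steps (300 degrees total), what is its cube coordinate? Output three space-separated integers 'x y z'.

Start: (4, 2, -6)
Step 1: (4, 2, -6) -> (-(-6), -(4), -(2)) = (6, -4, -2)
Step 2: (6, -4, -2) -> (-(-2), -(6), -(-4)) = (2, -6, 4)
Step 3: (2, -6, 4) -> (-(4), -(2), -(-6)) = (-4, -2, 6)
Step 4: (-4, -2, 6) -> (-(6), -(-4), -(-2)) = (-6, 4, 2)
Step 5: (-6, 4, 2) -> (-(2), -(-6), -(4)) = (-2, 6, -4)

Answer: -2 6 -4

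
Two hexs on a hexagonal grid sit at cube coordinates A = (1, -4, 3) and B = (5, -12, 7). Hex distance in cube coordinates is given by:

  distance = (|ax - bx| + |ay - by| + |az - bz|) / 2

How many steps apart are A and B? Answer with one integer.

|ax - bx| = |1 - 5| = 4
|ay - by| = |-4 - (-12)| = 8
|az - bz| = |3 - 7| = 4
distance = (4 + 8 + 4) / 2 = 16 / 2 = 8

Answer: 8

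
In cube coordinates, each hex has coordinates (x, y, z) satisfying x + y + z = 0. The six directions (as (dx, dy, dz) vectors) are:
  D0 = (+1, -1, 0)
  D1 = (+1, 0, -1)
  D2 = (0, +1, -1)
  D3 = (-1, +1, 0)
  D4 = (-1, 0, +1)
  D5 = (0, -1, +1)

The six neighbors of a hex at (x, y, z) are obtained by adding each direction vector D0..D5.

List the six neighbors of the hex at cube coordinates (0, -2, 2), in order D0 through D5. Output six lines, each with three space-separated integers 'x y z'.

Center: (0, -2, 2). Add each direction:
  D0: (0, -2, 2) + (1, -1, 0) = (1, -3, 2)
  D1: (0, -2, 2) + (1, 0, -1) = (1, -2, 1)
  D2: (0, -2, 2) + (0, 1, -1) = (0, -1, 1)
  D3: (0, -2, 2) + (-1, 1, 0) = (-1, -1, 2)
  D4: (0, -2, 2) + (-1, 0, 1) = (-1, -2, 3)
  D5: (0, -2, 2) + (0, -1, 1) = (0, -3, 3)

Answer: 1 -3 2
1 -2 1
0 -1 1
-1 -1 2
-1 -2 3
0 -3 3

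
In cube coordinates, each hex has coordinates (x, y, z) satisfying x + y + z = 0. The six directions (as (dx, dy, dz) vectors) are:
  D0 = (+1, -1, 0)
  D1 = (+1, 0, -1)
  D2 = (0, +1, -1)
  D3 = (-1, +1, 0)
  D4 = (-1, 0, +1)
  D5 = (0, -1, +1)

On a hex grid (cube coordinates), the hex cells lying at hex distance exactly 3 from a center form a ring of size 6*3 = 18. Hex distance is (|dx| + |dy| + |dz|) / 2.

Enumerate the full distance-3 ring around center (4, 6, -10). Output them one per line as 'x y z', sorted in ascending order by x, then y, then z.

Walk ring at distance 3 from (4, 6, -10):
Start at center + D4*3 = (1, 6, -7)
  hex 0: (1, 6, -7)
  hex 1: (2, 5, -7)
  hex 2: (3, 4, -7)
  hex 3: (4, 3, -7)
  hex 4: (5, 3, -8)
  hex 5: (6, 3, -9)
  hex 6: (7, 3, -10)
  hex 7: (7, 4, -11)
  hex 8: (7, 5, -12)
  hex 9: (7, 6, -13)
  hex 10: (6, 7, -13)
  hex 11: (5, 8, -13)
  hex 12: (4, 9, -13)
  hex 13: (3, 9, -12)
  hex 14: (2, 9, -11)
  hex 15: (1, 9, -10)
  hex 16: (1, 8, -9)
  hex 17: (1, 7, -8)
Sorted: 18 hexes.

Answer: 1 6 -7
1 7 -8
1 8 -9
1 9 -10
2 5 -7
2 9 -11
3 4 -7
3 9 -12
4 3 -7
4 9 -13
5 3 -8
5 8 -13
6 3 -9
6 7 -13
7 3 -10
7 4 -11
7 5 -12
7 6 -13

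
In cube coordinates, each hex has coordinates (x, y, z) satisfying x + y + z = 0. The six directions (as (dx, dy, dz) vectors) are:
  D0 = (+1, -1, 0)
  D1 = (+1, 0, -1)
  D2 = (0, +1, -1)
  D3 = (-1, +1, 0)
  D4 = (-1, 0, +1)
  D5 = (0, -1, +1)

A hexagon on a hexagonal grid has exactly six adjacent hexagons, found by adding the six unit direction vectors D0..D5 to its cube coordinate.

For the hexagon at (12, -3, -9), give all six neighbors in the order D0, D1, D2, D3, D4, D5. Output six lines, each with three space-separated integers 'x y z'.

Center: (12, -3, -9). Add each direction:
  D0: (12, -3, -9) + (1, -1, 0) = (13, -4, -9)
  D1: (12, -3, -9) + (1, 0, -1) = (13, -3, -10)
  D2: (12, -3, -9) + (0, 1, -1) = (12, -2, -10)
  D3: (12, -3, -9) + (-1, 1, 0) = (11, -2, -9)
  D4: (12, -3, -9) + (-1, 0, 1) = (11, -3, -8)
  D5: (12, -3, -9) + (0, -1, 1) = (12, -4, -8)

Answer: 13 -4 -9
13 -3 -10
12 -2 -10
11 -2 -9
11 -3 -8
12 -4 -8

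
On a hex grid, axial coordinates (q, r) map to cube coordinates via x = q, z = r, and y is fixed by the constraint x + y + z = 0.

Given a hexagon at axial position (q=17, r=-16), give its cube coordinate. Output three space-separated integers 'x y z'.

Answer: 17 -1 -16

Derivation:
x = q = 17
z = r = -16
y = -x - z = -(17) - (-16) = -1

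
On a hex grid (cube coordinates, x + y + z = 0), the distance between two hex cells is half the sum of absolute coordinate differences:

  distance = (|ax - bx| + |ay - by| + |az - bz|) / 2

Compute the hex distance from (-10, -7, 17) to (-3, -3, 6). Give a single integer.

Answer: 11

Derivation:
|ax - bx| = |-10 - (-3)| = 7
|ay - by| = |-7 - (-3)| = 4
|az - bz| = |17 - 6| = 11
distance = (7 + 4 + 11) / 2 = 22 / 2 = 11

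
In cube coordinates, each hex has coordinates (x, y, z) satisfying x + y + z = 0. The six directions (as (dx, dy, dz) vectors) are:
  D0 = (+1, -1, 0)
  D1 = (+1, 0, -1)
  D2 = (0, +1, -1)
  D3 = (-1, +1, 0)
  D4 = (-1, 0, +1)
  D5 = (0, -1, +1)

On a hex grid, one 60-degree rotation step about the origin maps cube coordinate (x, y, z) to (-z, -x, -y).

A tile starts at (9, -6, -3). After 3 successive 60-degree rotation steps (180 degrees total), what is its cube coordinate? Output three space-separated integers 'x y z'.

Start: (9, -6, -3)
Step 1: (9, -6, -3) -> (-(-3), -(9), -(-6)) = (3, -9, 6)
Step 2: (3, -9, 6) -> (-(6), -(3), -(-9)) = (-6, -3, 9)
Step 3: (-6, -3, 9) -> (-(9), -(-6), -(-3)) = (-9, 6, 3)

Answer: -9 6 3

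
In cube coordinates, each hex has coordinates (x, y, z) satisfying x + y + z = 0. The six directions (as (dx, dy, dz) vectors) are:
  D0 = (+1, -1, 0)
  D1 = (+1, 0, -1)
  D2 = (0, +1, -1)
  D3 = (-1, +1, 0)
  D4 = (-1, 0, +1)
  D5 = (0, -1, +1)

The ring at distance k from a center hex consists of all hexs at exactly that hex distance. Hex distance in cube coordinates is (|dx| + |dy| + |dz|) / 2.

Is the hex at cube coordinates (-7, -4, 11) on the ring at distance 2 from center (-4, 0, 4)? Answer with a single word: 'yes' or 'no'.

|px - cx| = |-7 - (-4)| = 3
|py - cy| = |-4 - 0| = 4
|pz - cz| = |11 - 4| = 7
distance = (3+4+7)/2 = 14/2 = 7
radius = 2; distance != radius -> no

Answer: no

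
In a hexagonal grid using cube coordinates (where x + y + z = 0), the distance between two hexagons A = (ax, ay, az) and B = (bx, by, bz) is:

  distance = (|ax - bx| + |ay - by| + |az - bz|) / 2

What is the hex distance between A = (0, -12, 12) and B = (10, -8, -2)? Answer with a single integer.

|ax - bx| = |0 - 10| = 10
|ay - by| = |-12 - (-8)| = 4
|az - bz| = |12 - (-2)| = 14
distance = (10 + 4 + 14) / 2 = 28 / 2 = 14

Answer: 14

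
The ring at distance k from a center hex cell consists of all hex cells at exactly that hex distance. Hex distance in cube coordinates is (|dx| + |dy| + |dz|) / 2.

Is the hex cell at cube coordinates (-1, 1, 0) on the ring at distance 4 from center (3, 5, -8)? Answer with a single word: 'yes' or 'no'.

|px - cx| = |-1 - 3| = 4
|py - cy| = |1 - 5| = 4
|pz - cz| = |0 - (-8)| = 8
distance = (4+4+8)/2 = 16/2 = 8
radius = 4; distance != radius -> no

Answer: no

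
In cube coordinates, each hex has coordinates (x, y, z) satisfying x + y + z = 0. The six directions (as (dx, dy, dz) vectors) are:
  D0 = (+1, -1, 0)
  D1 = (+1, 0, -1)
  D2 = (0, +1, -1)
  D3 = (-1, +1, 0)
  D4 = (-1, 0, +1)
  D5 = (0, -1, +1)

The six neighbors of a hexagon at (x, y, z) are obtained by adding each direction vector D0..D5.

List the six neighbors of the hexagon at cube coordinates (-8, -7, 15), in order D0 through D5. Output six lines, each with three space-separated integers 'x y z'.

Answer: -7 -8 15
-7 -7 14
-8 -6 14
-9 -6 15
-9 -7 16
-8 -8 16

Derivation:
Center: (-8, -7, 15). Add each direction:
  D0: (-8, -7, 15) + (1, -1, 0) = (-7, -8, 15)
  D1: (-8, -7, 15) + (1, 0, -1) = (-7, -7, 14)
  D2: (-8, -7, 15) + (0, 1, -1) = (-8, -6, 14)
  D3: (-8, -7, 15) + (-1, 1, 0) = (-9, -6, 15)
  D4: (-8, -7, 15) + (-1, 0, 1) = (-9, -7, 16)
  D5: (-8, -7, 15) + (0, -1, 1) = (-8, -8, 16)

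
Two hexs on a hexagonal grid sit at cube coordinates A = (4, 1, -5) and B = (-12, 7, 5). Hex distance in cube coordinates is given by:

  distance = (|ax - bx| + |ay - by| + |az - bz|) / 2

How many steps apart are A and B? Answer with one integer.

Answer: 16

Derivation:
|ax - bx| = |4 - (-12)| = 16
|ay - by| = |1 - 7| = 6
|az - bz| = |-5 - 5| = 10
distance = (16 + 6 + 10) / 2 = 32 / 2 = 16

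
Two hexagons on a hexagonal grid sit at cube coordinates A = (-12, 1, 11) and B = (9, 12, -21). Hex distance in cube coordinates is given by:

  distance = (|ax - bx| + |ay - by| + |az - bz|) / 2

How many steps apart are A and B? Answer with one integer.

Answer: 32

Derivation:
|ax - bx| = |-12 - 9| = 21
|ay - by| = |1 - 12| = 11
|az - bz| = |11 - (-21)| = 32
distance = (21 + 11 + 32) / 2 = 64 / 2 = 32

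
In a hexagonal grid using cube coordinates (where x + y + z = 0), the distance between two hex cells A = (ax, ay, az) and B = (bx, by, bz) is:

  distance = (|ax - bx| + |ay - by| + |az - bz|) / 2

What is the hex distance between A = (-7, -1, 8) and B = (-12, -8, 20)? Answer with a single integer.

|ax - bx| = |-7 - (-12)| = 5
|ay - by| = |-1 - (-8)| = 7
|az - bz| = |8 - 20| = 12
distance = (5 + 7 + 12) / 2 = 24 / 2 = 12

Answer: 12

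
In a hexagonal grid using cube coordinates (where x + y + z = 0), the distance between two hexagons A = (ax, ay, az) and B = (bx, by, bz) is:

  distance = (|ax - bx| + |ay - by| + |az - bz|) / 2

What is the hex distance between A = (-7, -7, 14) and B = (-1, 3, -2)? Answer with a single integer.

Answer: 16

Derivation:
|ax - bx| = |-7 - (-1)| = 6
|ay - by| = |-7 - 3| = 10
|az - bz| = |14 - (-2)| = 16
distance = (6 + 10 + 16) / 2 = 32 / 2 = 16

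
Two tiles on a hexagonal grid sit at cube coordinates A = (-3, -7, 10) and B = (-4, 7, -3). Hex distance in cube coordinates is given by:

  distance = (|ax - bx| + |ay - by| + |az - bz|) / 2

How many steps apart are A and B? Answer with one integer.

Answer: 14

Derivation:
|ax - bx| = |-3 - (-4)| = 1
|ay - by| = |-7 - 7| = 14
|az - bz| = |10 - (-3)| = 13
distance = (1 + 14 + 13) / 2 = 28 / 2 = 14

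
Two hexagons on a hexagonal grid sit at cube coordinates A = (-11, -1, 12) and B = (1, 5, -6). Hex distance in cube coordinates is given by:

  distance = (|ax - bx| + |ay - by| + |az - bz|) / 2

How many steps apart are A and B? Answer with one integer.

Answer: 18

Derivation:
|ax - bx| = |-11 - 1| = 12
|ay - by| = |-1 - 5| = 6
|az - bz| = |12 - (-6)| = 18
distance = (12 + 6 + 18) / 2 = 36 / 2 = 18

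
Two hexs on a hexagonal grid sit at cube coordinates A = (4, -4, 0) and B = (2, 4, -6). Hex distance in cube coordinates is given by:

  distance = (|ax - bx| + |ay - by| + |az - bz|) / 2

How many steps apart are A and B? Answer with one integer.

|ax - bx| = |4 - 2| = 2
|ay - by| = |-4 - 4| = 8
|az - bz| = |0 - (-6)| = 6
distance = (2 + 8 + 6) / 2 = 16 / 2 = 8

Answer: 8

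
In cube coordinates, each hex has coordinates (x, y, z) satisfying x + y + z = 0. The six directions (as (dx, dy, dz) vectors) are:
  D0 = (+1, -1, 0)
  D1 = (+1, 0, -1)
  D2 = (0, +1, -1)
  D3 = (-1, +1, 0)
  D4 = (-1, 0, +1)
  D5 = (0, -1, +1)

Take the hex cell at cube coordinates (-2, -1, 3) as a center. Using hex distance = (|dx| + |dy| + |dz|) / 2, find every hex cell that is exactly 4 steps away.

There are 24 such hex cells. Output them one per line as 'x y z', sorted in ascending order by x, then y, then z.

Walk ring at distance 4 from (-2, -1, 3):
Start at center + D4*4 = (-6, -1, 7)
  hex 0: (-6, -1, 7)
  hex 1: (-5, -2, 7)
  hex 2: (-4, -3, 7)
  hex 3: (-3, -4, 7)
  hex 4: (-2, -5, 7)
  hex 5: (-1, -5, 6)
  hex 6: (0, -5, 5)
  hex 7: (1, -5, 4)
  hex 8: (2, -5, 3)
  hex 9: (2, -4, 2)
  hex 10: (2, -3, 1)
  hex 11: (2, -2, 0)
  hex 12: (2, -1, -1)
  hex 13: (1, 0, -1)
  hex 14: (0, 1, -1)
  hex 15: (-1, 2, -1)
  hex 16: (-2, 3, -1)
  hex 17: (-3, 3, 0)
  hex 18: (-4, 3, 1)
  hex 19: (-5, 3, 2)
  hex 20: (-6, 3, 3)
  hex 21: (-6, 2, 4)
  hex 22: (-6, 1, 5)
  hex 23: (-6, 0, 6)
Sorted: 24 hexes.

Answer: -6 -1 7
-6 0 6
-6 1 5
-6 2 4
-6 3 3
-5 -2 7
-5 3 2
-4 -3 7
-4 3 1
-3 -4 7
-3 3 0
-2 -5 7
-2 3 -1
-1 -5 6
-1 2 -1
0 -5 5
0 1 -1
1 -5 4
1 0 -1
2 -5 3
2 -4 2
2 -3 1
2 -2 0
2 -1 -1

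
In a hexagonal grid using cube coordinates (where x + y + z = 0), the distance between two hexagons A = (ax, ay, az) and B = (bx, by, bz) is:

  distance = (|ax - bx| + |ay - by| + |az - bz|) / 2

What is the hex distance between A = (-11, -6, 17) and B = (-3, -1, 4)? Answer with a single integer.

Answer: 13

Derivation:
|ax - bx| = |-11 - (-3)| = 8
|ay - by| = |-6 - (-1)| = 5
|az - bz| = |17 - 4| = 13
distance = (8 + 5 + 13) / 2 = 26 / 2 = 13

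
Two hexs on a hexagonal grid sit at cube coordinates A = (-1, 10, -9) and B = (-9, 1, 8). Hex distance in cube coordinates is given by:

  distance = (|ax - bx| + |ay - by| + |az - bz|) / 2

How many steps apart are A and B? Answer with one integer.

Answer: 17

Derivation:
|ax - bx| = |-1 - (-9)| = 8
|ay - by| = |10 - 1| = 9
|az - bz| = |-9 - 8| = 17
distance = (8 + 9 + 17) / 2 = 34 / 2 = 17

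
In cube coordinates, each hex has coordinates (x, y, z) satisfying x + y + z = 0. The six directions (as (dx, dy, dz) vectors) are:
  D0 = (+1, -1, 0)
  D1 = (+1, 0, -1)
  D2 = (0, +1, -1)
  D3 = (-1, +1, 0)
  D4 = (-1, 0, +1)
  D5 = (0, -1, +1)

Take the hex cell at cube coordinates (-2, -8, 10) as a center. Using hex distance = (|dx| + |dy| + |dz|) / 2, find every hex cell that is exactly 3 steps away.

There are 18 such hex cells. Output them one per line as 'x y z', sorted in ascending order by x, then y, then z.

Walk ring at distance 3 from (-2, -8, 10):
Start at center + D4*3 = (-5, -8, 13)
  hex 0: (-5, -8, 13)
  hex 1: (-4, -9, 13)
  hex 2: (-3, -10, 13)
  hex 3: (-2, -11, 13)
  hex 4: (-1, -11, 12)
  hex 5: (0, -11, 11)
  hex 6: (1, -11, 10)
  hex 7: (1, -10, 9)
  hex 8: (1, -9, 8)
  hex 9: (1, -8, 7)
  hex 10: (0, -7, 7)
  hex 11: (-1, -6, 7)
  hex 12: (-2, -5, 7)
  hex 13: (-3, -5, 8)
  hex 14: (-4, -5, 9)
  hex 15: (-5, -5, 10)
  hex 16: (-5, -6, 11)
  hex 17: (-5, -7, 12)
Sorted: 18 hexes.

Answer: -5 -8 13
-5 -7 12
-5 -6 11
-5 -5 10
-4 -9 13
-4 -5 9
-3 -10 13
-3 -5 8
-2 -11 13
-2 -5 7
-1 -11 12
-1 -6 7
0 -11 11
0 -7 7
1 -11 10
1 -10 9
1 -9 8
1 -8 7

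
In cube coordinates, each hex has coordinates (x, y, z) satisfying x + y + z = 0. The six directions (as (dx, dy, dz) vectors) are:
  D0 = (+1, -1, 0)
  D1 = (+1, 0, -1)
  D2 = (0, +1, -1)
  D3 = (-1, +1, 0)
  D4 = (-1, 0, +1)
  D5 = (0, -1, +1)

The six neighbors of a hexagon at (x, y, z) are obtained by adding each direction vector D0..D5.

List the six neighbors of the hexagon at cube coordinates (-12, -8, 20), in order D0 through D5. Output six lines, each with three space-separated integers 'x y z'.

Answer: -11 -9 20
-11 -8 19
-12 -7 19
-13 -7 20
-13 -8 21
-12 -9 21

Derivation:
Center: (-12, -8, 20). Add each direction:
  D0: (-12, -8, 20) + (1, -1, 0) = (-11, -9, 20)
  D1: (-12, -8, 20) + (1, 0, -1) = (-11, -8, 19)
  D2: (-12, -8, 20) + (0, 1, -1) = (-12, -7, 19)
  D3: (-12, -8, 20) + (-1, 1, 0) = (-13, -7, 20)
  D4: (-12, -8, 20) + (-1, 0, 1) = (-13, -8, 21)
  D5: (-12, -8, 20) + (0, -1, 1) = (-12, -9, 21)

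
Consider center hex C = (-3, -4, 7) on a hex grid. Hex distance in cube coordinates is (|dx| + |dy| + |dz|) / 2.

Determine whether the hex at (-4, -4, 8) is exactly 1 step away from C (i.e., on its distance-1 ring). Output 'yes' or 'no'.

Answer: yes

Derivation:
|px - cx| = |-4 - (-3)| = 1
|py - cy| = |-4 - (-4)| = 0
|pz - cz| = |8 - 7| = 1
distance = (1+0+1)/2 = 2/2 = 1
radius = 1; distance == radius -> yes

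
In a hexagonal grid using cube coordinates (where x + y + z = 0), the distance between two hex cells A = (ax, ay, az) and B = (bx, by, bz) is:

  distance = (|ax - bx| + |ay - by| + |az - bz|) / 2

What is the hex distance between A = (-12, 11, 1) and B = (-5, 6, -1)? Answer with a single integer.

|ax - bx| = |-12 - (-5)| = 7
|ay - by| = |11 - 6| = 5
|az - bz| = |1 - (-1)| = 2
distance = (7 + 5 + 2) / 2 = 14 / 2 = 7

Answer: 7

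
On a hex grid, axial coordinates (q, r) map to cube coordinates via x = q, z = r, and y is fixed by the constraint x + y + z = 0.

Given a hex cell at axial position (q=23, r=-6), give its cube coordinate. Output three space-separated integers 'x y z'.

Answer: 23 -17 -6

Derivation:
x = q = 23
z = r = -6
y = -x - z = -(23) - (-6) = -17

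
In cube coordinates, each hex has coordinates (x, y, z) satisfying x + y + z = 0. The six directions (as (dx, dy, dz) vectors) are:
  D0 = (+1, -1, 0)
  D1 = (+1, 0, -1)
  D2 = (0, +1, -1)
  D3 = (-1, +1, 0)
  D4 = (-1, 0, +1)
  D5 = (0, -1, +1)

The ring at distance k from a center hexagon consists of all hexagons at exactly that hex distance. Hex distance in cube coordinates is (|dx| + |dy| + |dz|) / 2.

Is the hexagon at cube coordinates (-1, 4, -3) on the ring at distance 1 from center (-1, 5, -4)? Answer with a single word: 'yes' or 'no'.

Answer: yes

Derivation:
|px - cx| = |-1 - (-1)| = 0
|py - cy| = |4 - 5| = 1
|pz - cz| = |-3 - (-4)| = 1
distance = (0+1+1)/2 = 2/2 = 1
radius = 1; distance == radius -> yes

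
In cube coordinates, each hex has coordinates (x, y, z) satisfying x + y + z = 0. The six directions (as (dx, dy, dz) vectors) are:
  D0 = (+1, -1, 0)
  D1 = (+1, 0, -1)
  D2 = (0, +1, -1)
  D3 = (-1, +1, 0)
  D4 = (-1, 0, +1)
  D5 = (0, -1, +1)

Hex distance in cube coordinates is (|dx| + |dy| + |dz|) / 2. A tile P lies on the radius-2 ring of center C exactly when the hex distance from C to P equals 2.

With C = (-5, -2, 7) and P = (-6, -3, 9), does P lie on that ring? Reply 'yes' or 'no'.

|px - cx| = |-6 - (-5)| = 1
|py - cy| = |-3 - (-2)| = 1
|pz - cz| = |9 - 7| = 2
distance = (1+1+2)/2 = 4/2 = 2
radius = 2; distance == radius -> yes

Answer: yes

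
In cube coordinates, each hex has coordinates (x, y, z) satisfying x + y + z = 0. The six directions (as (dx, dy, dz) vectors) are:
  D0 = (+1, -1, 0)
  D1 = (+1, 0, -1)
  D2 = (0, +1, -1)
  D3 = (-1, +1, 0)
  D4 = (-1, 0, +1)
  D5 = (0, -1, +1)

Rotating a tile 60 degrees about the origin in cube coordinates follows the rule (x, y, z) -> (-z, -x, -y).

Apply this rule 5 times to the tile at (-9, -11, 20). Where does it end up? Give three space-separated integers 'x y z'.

Answer: 11 -20 9

Derivation:
Start: (-9, -11, 20)
Step 1: (-9, -11, 20) -> (-(20), -(-9), -(-11)) = (-20, 9, 11)
Step 2: (-20, 9, 11) -> (-(11), -(-20), -(9)) = (-11, 20, -9)
Step 3: (-11, 20, -9) -> (-(-9), -(-11), -(20)) = (9, 11, -20)
Step 4: (9, 11, -20) -> (-(-20), -(9), -(11)) = (20, -9, -11)
Step 5: (20, -9, -11) -> (-(-11), -(20), -(-9)) = (11, -20, 9)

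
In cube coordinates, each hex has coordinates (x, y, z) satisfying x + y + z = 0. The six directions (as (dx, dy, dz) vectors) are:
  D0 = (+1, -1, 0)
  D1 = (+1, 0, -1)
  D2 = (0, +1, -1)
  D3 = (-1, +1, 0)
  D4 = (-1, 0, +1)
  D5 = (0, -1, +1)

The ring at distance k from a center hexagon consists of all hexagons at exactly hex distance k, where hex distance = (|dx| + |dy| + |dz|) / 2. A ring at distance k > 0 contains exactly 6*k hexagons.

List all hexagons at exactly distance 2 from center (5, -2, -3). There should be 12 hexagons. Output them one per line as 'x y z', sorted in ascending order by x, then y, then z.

Walk ring at distance 2 from (5, -2, -3):
Start at center + D4*2 = (3, -2, -1)
  hex 0: (3, -2, -1)
  hex 1: (4, -3, -1)
  hex 2: (5, -4, -1)
  hex 3: (6, -4, -2)
  hex 4: (7, -4, -3)
  hex 5: (7, -3, -4)
  hex 6: (7, -2, -5)
  hex 7: (6, -1, -5)
  hex 8: (5, 0, -5)
  hex 9: (4, 0, -4)
  hex 10: (3, 0, -3)
  hex 11: (3, -1, -2)
Sorted: 12 hexes.

Answer: 3 -2 -1
3 -1 -2
3 0 -3
4 -3 -1
4 0 -4
5 -4 -1
5 0 -5
6 -4 -2
6 -1 -5
7 -4 -3
7 -3 -4
7 -2 -5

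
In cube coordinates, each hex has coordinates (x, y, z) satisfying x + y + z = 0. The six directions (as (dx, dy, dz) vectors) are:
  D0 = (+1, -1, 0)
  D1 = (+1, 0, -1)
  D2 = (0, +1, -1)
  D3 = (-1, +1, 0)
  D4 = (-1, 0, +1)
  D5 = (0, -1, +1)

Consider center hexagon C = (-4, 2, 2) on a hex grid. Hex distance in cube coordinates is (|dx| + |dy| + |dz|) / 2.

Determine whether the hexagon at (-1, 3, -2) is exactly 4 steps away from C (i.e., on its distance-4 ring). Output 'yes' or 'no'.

Answer: yes

Derivation:
|px - cx| = |-1 - (-4)| = 3
|py - cy| = |3 - 2| = 1
|pz - cz| = |-2 - 2| = 4
distance = (3+1+4)/2 = 8/2 = 4
radius = 4; distance == radius -> yes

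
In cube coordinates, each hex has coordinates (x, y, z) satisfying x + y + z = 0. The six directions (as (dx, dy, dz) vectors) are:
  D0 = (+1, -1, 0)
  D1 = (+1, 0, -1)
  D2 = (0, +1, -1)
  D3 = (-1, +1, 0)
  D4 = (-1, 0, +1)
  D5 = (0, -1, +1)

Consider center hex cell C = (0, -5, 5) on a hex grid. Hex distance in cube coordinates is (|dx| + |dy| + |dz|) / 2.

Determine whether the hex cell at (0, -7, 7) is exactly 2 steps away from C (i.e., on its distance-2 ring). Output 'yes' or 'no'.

Answer: yes

Derivation:
|px - cx| = |0 - 0| = 0
|py - cy| = |-7 - (-5)| = 2
|pz - cz| = |7 - 5| = 2
distance = (0+2+2)/2 = 4/2 = 2
radius = 2; distance == radius -> yes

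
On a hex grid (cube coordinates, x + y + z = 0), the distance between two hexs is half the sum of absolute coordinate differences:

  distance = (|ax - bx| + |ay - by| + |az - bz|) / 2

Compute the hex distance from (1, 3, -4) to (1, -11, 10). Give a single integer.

Answer: 14

Derivation:
|ax - bx| = |1 - 1| = 0
|ay - by| = |3 - (-11)| = 14
|az - bz| = |-4 - 10| = 14
distance = (0 + 14 + 14) / 2 = 28 / 2 = 14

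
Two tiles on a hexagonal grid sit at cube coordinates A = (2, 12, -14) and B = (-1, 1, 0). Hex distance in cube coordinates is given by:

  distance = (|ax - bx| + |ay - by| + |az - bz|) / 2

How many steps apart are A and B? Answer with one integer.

Answer: 14

Derivation:
|ax - bx| = |2 - (-1)| = 3
|ay - by| = |12 - 1| = 11
|az - bz| = |-14 - 0| = 14
distance = (3 + 11 + 14) / 2 = 28 / 2 = 14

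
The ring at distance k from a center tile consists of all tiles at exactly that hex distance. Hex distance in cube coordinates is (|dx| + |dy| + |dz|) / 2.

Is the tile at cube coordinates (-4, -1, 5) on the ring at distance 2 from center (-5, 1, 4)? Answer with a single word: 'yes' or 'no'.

|px - cx| = |-4 - (-5)| = 1
|py - cy| = |-1 - 1| = 2
|pz - cz| = |5 - 4| = 1
distance = (1+2+1)/2 = 4/2 = 2
radius = 2; distance == radius -> yes

Answer: yes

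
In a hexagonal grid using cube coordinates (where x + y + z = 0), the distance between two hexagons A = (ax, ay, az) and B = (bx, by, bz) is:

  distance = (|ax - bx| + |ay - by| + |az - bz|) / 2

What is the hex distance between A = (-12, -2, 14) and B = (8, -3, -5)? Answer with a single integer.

Answer: 20

Derivation:
|ax - bx| = |-12 - 8| = 20
|ay - by| = |-2 - (-3)| = 1
|az - bz| = |14 - (-5)| = 19
distance = (20 + 1 + 19) / 2 = 40 / 2 = 20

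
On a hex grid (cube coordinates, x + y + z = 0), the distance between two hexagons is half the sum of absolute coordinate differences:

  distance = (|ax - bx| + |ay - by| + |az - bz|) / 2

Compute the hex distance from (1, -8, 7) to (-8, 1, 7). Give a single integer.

Answer: 9

Derivation:
|ax - bx| = |1 - (-8)| = 9
|ay - by| = |-8 - 1| = 9
|az - bz| = |7 - 7| = 0
distance = (9 + 9 + 0) / 2 = 18 / 2 = 9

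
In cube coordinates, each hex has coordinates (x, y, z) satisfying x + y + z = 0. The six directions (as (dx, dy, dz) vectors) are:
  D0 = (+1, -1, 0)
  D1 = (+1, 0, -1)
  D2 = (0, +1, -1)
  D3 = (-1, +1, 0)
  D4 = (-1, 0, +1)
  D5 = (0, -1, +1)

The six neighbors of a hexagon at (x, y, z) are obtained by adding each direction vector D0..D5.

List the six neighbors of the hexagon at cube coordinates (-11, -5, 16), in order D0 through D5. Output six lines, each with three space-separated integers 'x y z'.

Center: (-11, -5, 16). Add each direction:
  D0: (-11, -5, 16) + (1, -1, 0) = (-10, -6, 16)
  D1: (-11, -5, 16) + (1, 0, -1) = (-10, -5, 15)
  D2: (-11, -5, 16) + (0, 1, -1) = (-11, -4, 15)
  D3: (-11, -5, 16) + (-1, 1, 0) = (-12, -4, 16)
  D4: (-11, -5, 16) + (-1, 0, 1) = (-12, -5, 17)
  D5: (-11, -5, 16) + (0, -1, 1) = (-11, -6, 17)

Answer: -10 -6 16
-10 -5 15
-11 -4 15
-12 -4 16
-12 -5 17
-11 -6 17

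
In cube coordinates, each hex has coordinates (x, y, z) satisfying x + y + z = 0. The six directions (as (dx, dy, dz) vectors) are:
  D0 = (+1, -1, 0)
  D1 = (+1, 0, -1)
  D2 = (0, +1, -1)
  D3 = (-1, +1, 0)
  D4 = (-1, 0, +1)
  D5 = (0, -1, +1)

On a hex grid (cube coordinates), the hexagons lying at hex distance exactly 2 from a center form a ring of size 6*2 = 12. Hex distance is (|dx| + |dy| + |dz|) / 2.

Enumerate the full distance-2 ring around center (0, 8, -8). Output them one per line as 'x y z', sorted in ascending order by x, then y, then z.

Answer: -2 8 -6
-2 9 -7
-2 10 -8
-1 7 -6
-1 10 -9
0 6 -6
0 10 -10
1 6 -7
1 9 -10
2 6 -8
2 7 -9
2 8 -10

Derivation:
Walk ring at distance 2 from (0, 8, -8):
Start at center + D4*2 = (-2, 8, -6)
  hex 0: (-2, 8, -6)
  hex 1: (-1, 7, -6)
  hex 2: (0, 6, -6)
  hex 3: (1, 6, -7)
  hex 4: (2, 6, -8)
  hex 5: (2, 7, -9)
  hex 6: (2, 8, -10)
  hex 7: (1, 9, -10)
  hex 8: (0, 10, -10)
  hex 9: (-1, 10, -9)
  hex 10: (-2, 10, -8)
  hex 11: (-2, 9, -7)
Sorted: 12 hexes.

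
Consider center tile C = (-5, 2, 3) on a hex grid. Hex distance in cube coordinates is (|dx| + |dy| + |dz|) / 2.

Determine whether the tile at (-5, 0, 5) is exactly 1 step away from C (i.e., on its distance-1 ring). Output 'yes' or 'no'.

|px - cx| = |-5 - (-5)| = 0
|py - cy| = |0 - 2| = 2
|pz - cz| = |5 - 3| = 2
distance = (0+2+2)/2 = 4/2 = 2
radius = 1; distance != radius -> no

Answer: no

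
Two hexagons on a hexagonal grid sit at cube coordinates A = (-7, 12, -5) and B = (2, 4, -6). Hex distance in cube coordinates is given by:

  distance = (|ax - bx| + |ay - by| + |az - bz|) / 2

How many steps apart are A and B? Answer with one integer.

|ax - bx| = |-7 - 2| = 9
|ay - by| = |12 - 4| = 8
|az - bz| = |-5 - (-6)| = 1
distance = (9 + 8 + 1) / 2 = 18 / 2 = 9

Answer: 9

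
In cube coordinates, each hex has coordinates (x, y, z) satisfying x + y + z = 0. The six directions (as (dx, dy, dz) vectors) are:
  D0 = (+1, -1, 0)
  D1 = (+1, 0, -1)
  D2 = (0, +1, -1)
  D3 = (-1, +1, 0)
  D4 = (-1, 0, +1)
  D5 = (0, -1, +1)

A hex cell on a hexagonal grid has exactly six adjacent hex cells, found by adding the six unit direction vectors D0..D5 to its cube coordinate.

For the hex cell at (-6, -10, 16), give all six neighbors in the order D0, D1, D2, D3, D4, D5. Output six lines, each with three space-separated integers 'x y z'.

Answer: -5 -11 16
-5 -10 15
-6 -9 15
-7 -9 16
-7 -10 17
-6 -11 17

Derivation:
Center: (-6, -10, 16). Add each direction:
  D0: (-6, -10, 16) + (1, -1, 0) = (-5, -11, 16)
  D1: (-6, -10, 16) + (1, 0, -1) = (-5, -10, 15)
  D2: (-6, -10, 16) + (0, 1, -1) = (-6, -9, 15)
  D3: (-6, -10, 16) + (-1, 1, 0) = (-7, -9, 16)
  D4: (-6, -10, 16) + (-1, 0, 1) = (-7, -10, 17)
  D5: (-6, -10, 16) + (0, -1, 1) = (-6, -11, 17)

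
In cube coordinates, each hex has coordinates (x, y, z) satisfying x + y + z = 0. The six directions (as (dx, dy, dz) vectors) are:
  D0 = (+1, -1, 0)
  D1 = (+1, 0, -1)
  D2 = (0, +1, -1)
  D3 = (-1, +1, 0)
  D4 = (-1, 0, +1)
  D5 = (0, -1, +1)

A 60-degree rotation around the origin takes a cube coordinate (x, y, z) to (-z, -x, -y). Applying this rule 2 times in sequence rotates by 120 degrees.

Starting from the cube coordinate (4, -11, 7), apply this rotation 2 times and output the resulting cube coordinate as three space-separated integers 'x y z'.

Start: (4, -11, 7)
Step 1: (4, -11, 7) -> (-(7), -(4), -(-11)) = (-7, -4, 11)
Step 2: (-7, -4, 11) -> (-(11), -(-7), -(-4)) = (-11, 7, 4)

Answer: -11 7 4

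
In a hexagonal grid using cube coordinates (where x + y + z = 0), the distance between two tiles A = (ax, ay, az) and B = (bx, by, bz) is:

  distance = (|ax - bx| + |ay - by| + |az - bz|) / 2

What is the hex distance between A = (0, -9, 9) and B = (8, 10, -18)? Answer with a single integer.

Answer: 27

Derivation:
|ax - bx| = |0 - 8| = 8
|ay - by| = |-9 - 10| = 19
|az - bz| = |9 - (-18)| = 27
distance = (8 + 19 + 27) / 2 = 54 / 2 = 27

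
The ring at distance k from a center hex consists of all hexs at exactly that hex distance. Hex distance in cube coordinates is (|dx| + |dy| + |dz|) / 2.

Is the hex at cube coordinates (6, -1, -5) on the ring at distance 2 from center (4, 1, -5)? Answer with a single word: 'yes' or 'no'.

|px - cx| = |6 - 4| = 2
|py - cy| = |-1 - 1| = 2
|pz - cz| = |-5 - (-5)| = 0
distance = (2+2+0)/2 = 4/2 = 2
radius = 2; distance == radius -> yes

Answer: yes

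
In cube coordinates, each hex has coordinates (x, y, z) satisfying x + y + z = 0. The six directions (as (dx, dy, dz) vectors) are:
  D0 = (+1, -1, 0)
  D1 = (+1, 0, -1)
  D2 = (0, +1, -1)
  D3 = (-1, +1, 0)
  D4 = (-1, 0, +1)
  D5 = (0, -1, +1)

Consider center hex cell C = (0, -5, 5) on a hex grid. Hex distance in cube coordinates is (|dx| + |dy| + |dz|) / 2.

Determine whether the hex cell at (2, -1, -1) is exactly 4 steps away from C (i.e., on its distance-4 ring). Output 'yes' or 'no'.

|px - cx| = |2 - 0| = 2
|py - cy| = |-1 - (-5)| = 4
|pz - cz| = |-1 - 5| = 6
distance = (2+4+6)/2 = 12/2 = 6
radius = 4; distance != radius -> no

Answer: no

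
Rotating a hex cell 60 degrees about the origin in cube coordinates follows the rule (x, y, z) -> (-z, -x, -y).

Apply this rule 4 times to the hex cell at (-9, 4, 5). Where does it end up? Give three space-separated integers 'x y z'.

Answer: 5 -9 4

Derivation:
Start: (-9, 4, 5)
Step 1: (-9, 4, 5) -> (-(5), -(-9), -(4)) = (-5, 9, -4)
Step 2: (-5, 9, -4) -> (-(-4), -(-5), -(9)) = (4, 5, -9)
Step 3: (4, 5, -9) -> (-(-9), -(4), -(5)) = (9, -4, -5)
Step 4: (9, -4, -5) -> (-(-5), -(9), -(-4)) = (5, -9, 4)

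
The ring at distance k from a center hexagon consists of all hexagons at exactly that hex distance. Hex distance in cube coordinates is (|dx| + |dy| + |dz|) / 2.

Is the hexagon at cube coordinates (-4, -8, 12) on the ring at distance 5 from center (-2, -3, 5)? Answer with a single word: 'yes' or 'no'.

Answer: no

Derivation:
|px - cx| = |-4 - (-2)| = 2
|py - cy| = |-8 - (-3)| = 5
|pz - cz| = |12 - 5| = 7
distance = (2+5+7)/2 = 14/2 = 7
radius = 5; distance != radius -> no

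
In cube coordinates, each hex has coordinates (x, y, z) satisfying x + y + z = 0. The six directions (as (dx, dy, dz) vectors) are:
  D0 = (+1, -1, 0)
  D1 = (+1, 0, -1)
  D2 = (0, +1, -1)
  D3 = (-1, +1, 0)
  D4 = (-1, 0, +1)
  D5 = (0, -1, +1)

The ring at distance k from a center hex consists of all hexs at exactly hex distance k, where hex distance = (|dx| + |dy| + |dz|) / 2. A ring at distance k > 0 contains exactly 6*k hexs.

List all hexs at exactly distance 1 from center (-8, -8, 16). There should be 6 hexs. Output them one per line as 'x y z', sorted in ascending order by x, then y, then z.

Walk ring at distance 1 from (-8, -8, 16):
Start at center + D4*1 = (-9, -8, 17)
  hex 0: (-9, -8, 17)
  hex 1: (-8, -9, 17)
  hex 2: (-7, -9, 16)
  hex 3: (-7, -8, 15)
  hex 4: (-8, -7, 15)
  hex 5: (-9, -7, 16)
Sorted: 6 hexes.

Answer: -9 -8 17
-9 -7 16
-8 -9 17
-8 -7 15
-7 -9 16
-7 -8 15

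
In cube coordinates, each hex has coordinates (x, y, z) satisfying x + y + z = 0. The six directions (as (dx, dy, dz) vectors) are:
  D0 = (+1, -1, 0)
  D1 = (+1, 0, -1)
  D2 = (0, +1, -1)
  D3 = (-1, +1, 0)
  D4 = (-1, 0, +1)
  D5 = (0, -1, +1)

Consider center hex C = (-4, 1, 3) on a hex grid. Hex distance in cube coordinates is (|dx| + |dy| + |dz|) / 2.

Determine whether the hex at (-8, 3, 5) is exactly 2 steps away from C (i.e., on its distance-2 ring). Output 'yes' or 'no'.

Answer: no

Derivation:
|px - cx| = |-8 - (-4)| = 4
|py - cy| = |3 - 1| = 2
|pz - cz| = |5 - 3| = 2
distance = (4+2+2)/2 = 8/2 = 4
radius = 2; distance != radius -> no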